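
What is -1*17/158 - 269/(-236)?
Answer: 19245/18644 ≈ 1.0322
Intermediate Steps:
-1*17/158 - 269/(-236) = -17*1/158 - 269*(-1/236) = -17/158 + 269/236 = 19245/18644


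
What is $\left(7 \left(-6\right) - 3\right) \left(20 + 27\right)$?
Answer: $-2115$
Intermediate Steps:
$\left(7 \left(-6\right) - 3\right) \left(20 + 27\right) = \left(-42 - 3\right) 47 = \left(-45\right) 47 = -2115$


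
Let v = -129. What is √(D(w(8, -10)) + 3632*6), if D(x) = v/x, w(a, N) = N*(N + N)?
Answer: √8716542/20 ≈ 147.62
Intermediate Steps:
w(a, N) = 2*N² (w(a, N) = N*(2*N) = 2*N²)
D(x) = -129/x
√(D(w(8, -10)) + 3632*6) = √(-129/(2*(-10)²) + 3632*6) = √(-129/(2*100) + 21792) = √(-129/200 + 21792) = √(4358271/200) = √8716542/20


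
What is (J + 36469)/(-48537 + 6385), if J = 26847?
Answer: -1439/958 ≈ -1.5021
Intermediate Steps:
(J + 36469)/(-48537 + 6385) = (26847 + 36469)/(-48537 + 6385) = 63316/(-42152) = 63316*(-1/42152) = -1439/958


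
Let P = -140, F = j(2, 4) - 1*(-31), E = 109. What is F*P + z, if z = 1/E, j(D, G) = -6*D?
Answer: -289939/109 ≈ -2660.0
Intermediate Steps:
F = 19 (F = -6*2 - 1*(-31) = -12 + 31 = 19)
z = 1/109 ≈ 0.0091743
F*P + z = 19*(-140) + 1/109 = -2660 + 1/109 = -289939/109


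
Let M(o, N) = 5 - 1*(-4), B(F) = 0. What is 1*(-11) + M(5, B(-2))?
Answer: -2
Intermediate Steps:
M(o, N) = 9 (M(o, N) = 5 + 4 = 9)
1*(-11) + M(5, B(-2)) = 1*(-11) + 9 = -11 + 9 = -2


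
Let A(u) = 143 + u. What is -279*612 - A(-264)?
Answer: -170627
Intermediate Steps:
-279*612 - A(-264) = -279*612 - (143 - 264) = -170748 - 1*(-121) = -170748 + 121 = -170627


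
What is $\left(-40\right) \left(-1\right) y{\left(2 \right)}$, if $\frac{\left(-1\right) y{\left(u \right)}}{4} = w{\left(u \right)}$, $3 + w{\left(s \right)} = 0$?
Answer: $480$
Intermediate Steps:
$w{\left(s \right)} = -3$ ($w{\left(s \right)} = -3 + 0 = -3$)
$y{\left(u \right)} = 12$ ($y{\left(u \right)} = \left(-4\right) \left(-3\right) = 12$)
$\left(-40\right) \left(-1\right) y{\left(2 \right)} = \left(-40\right) \left(-1\right) 12 = 40 \cdot 12 = 480$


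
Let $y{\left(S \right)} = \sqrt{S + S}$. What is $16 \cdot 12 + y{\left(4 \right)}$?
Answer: $192 + 2 \sqrt{2} \approx 194.83$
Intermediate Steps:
$y{\left(S \right)} = \sqrt{2} \sqrt{S}$ ($y{\left(S \right)} = \sqrt{2 S} = \sqrt{2} \sqrt{S}$)
$16 \cdot 12 + y{\left(4 \right)} = 16 \cdot 12 + \sqrt{2} \sqrt{4} = 192 + \sqrt{2} \cdot 2 = 192 + 2 \sqrt{2}$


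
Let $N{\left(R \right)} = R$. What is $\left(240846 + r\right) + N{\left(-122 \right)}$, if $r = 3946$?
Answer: $244670$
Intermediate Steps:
$\left(240846 + r\right) + N{\left(-122 \right)} = \left(240846 + 3946\right) - 122 = 244792 - 122 = 244670$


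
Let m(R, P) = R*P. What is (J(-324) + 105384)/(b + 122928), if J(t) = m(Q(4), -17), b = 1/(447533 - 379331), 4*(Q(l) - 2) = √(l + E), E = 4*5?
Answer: 7185080700/8383935457 - 579717*√6/8383935457 ≈ 0.85684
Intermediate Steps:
E = 20
Q(l) = 2 + √(20 + l)/4 (Q(l) = 2 + √(l + 20)/4 = 2 + √(20 + l)/4)
b = 1/68202 ≈ 1.4662e-5
m(R, P) = P*R
J(t) = -34 - 17*√6/2 (J(t) = -17*(2 + √(20 + 4)/4) = -17*(2 + √24/4) = -17*(2 + (2*√6)/4) = -17*(2 + √6/2) = -34 - 17*√6/2)
(J(-324) + 105384)/(b + 122928) = ((-34 - 17*√6/2) + 105384)/(1/68202 + 122928) = (105350 - 17*√6/2)/(8383935457/68202) = (105350 - 17*√6/2)*(68202/8383935457) = 7185080700/8383935457 - 579717*√6/8383935457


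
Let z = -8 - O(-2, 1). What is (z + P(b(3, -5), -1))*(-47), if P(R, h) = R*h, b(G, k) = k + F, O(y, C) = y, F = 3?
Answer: 188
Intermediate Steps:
b(G, k) = 3 + k (b(G, k) = k + 3 = 3 + k)
z = -6 (z = -8 - 1*(-2) = -8 + 2 = -6)
(z + P(b(3, -5), -1))*(-47) = (-6 + (3 - 5)*(-1))*(-47) = (-6 - 2*(-1))*(-47) = (-6 + 2)*(-47) = -4*(-47) = 188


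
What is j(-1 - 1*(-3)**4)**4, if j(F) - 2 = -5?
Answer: 81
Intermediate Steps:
j(F) = -3 (j(F) = 2 - 5 = -3)
j(-1 - 1*(-3)**4)**4 = (-3)**4 = 81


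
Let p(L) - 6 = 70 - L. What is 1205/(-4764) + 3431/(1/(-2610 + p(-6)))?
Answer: -41320879157/4764 ≈ -8.6736e+6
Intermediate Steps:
p(L) = 76 - L (p(L) = 6 + (70 - L) = 76 - L)
1205/(-4764) + 3431/(1/(-2610 + p(-6))) = 1205/(-4764) + 3431/(1/(-2610 + (76 - 1*(-6)))) = 1205*(-1/4764) + 3431/(1/(-2610 + (76 + 6))) = -1205/4764 + 3431/(1/(-2610 + 82)) = -1205/4764 + 3431/(1/(-2528)) = -1205/4764 + 3431/(-1/2528) = -1205/4764 + 3431*(-2528) = -1205/4764 - 8673568 = -41320879157/4764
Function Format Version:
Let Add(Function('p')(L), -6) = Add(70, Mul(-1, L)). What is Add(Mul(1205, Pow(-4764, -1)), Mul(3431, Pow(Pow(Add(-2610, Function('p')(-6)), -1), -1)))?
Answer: Rational(-41320879157, 4764) ≈ -8.6736e+6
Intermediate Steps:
Function('p')(L) = Add(76, Mul(-1, L)) (Function('p')(L) = Add(6, Add(70, Mul(-1, L))) = Add(76, Mul(-1, L)))
Add(Mul(1205, Pow(-4764, -1)), Mul(3431, Pow(Pow(Add(-2610, Function('p')(-6)), -1), -1))) = Add(Mul(1205, Pow(-4764, -1)), Mul(3431, Pow(Pow(Add(-2610, Add(76, Mul(-1, -6))), -1), -1))) = Add(Mul(1205, Rational(-1, 4764)), Mul(3431, Pow(Pow(Add(-2610, Add(76, 6)), -1), -1))) = Add(Rational(-1205, 4764), Mul(3431, Pow(Pow(Add(-2610, 82), -1), -1))) = Add(Rational(-1205, 4764), Mul(3431, Pow(Pow(-2528, -1), -1))) = Add(Rational(-1205, 4764), Mul(3431, Pow(Rational(-1, 2528), -1))) = Add(Rational(-1205, 4764), Mul(3431, -2528)) = Add(Rational(-1205, 4764), -8673568) = Rational(-41320879157, 4764)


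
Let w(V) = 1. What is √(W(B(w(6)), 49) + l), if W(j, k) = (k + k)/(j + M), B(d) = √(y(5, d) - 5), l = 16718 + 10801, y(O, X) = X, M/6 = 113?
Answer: √(363447160534938 - 5631178*I)/114922 ≈ 165.89 - 1.2851e-6*I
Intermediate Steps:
M = 678 (M = 6*113 = 678)
l = 27519
B(d) = √(-5 + d) (B(d) = √(d - 5) = √(-5 + d))
W(j, k) = 2*k/(678 + j) (W(j, k) = (k + k)/(j + 678) = (2*k)/(678 + j) = 2*k/(678 + j))
√(W(B(w(6)), 49) + l) = √(2*49/(678 + √(-5 + 1)) + 27519) = √(2*49/(678 + √(-4)) + 27519) = √(2*49/(678 + 2*I) + 27519) = √(2*49*((678 - 2*I)/459688) + 27519) = √((16611/114922 - 49*I/114922) + 27519) = √(3162555129/114922 - 49*I/114922)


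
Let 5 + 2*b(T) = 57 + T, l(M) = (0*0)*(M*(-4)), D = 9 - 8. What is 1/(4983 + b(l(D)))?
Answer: 1/5009 ≈ 0.00019964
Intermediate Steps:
D = 1
l(M) = 0 (l(M) = 0*(-4*M) = 0)
b(T) = 26 + T/2 (b(T) = -5/2 + (57 + T)/2 = -5/2 + (57/2 + T/2) = 26 + T/2)
1/(4983 + b(l(D))) = 1/(4983 + (26 + (1/2)*0)) = 1/(4983 + (26 + 0)) = 1/(4983 + 26) = 1/5009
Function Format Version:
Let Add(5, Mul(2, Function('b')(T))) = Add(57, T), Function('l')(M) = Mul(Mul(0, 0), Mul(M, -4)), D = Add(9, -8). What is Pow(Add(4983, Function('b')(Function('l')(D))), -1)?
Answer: Rational(1, 5009) ≈ 0.00019964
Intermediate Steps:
D = 1
Function('l')(M) = 0 (Function('l')(M) = Mul(0, Mul(-4, M)) = 0)
Function('b')(T) = Add(26, Mul(Rational(1, 2), T)) (Function('b')(T) = Add(Rational(-5, 2), Mul(Rational(1, 2), Add(57, T))) = Add(Rational(-5, 2), Add(Rational(57, 2), Mul(Rational(1, 2), T))) = Add(26, Mul(Rational(1, 2), T)))
Pow(Add(4983, Function('b')(Function('l')(D))), -1) = Pow(Add(4983, Add(26, Mul(Rational(1, 2), 0))), -1) = Pow(Add(4983, Add(26, 0)), -1) = Pow(Add(4983, 26), -1) = Pow(5009, -1) = Rational(1, 5009)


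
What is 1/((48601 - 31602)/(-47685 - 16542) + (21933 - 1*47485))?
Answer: -64227/1641145303 ≈ -3.9135e-5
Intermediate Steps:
1/((48601 - 31602)/(-47685 - 16542) + (21933 - 1*47485)) = 1/(16999/(-64227) + (21933 - 47485)) = 1/(16999*(-1/64227) - 25552) = 1/(-16999/64227 - 25552) = 1/(-1641145303/64227) = -64227/1641145303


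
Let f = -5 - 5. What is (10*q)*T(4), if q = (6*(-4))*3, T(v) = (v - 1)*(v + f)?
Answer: 12960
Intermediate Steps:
f = -10
T(v) = (-1 + v)*(-10 + v) (T(v) = (v - 1)*(v - 10) = (-1 + v)*(-10 + v))
q = -72 (q = -24*3 = -72)
(10*q)*T(4) = (10*(-72))*(10 + 4**2 - 11*4) = -720*(10 + 16 - 44) = -720*(-18) = 12960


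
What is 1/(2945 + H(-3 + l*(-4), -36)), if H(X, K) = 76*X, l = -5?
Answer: 1/4237 ≈ 0.00023602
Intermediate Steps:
1/(2945 + H(-3 + l*(-4), -36)) = 1/(2945 + 76*(-3 - 5*(-4))) = 1/(2945 + 76*(-3 + 20)) = 1/(2945 + 76*17) = 1/(2945 + 1292) = 1/4237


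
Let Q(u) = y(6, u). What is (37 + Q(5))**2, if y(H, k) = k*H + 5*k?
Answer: 8464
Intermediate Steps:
y(H, k) = 5*k + H*k (y(H, k) = H*k + 5*k = 5*k + H*k)
Q(u) = 11*u (Q(u) = u*(5 + 6) = u*11 = 11*u)
(37 + Q(5))**2 = (37 + 11*5)**2 = (37 + 55)**2 = 92**2 = 8464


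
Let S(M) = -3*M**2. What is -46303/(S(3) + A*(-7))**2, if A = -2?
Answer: -46303/169 ≈ -273.98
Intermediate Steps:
-46303/(S(3) + A*(-7))**2 = -46303/(-3*3**2 - 2*(-7))**2 = -46303/(-3*9 + 14)**2 = -46303/(-27 + 14)**2 = -46303/((-13)**2) = -46303/169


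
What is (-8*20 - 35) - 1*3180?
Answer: -3375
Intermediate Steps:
(-8*20 - 35) - 1*3180 = (-160 - 35) - 3180 = -195 - 3180 = -3375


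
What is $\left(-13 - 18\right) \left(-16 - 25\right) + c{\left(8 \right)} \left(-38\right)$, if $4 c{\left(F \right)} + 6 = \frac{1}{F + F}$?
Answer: $\frac{42477}{32} \approx 1327.4$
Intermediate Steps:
$c{\left(F \right)} = - \frac{3}{2} + \frac{1}{8 F}$ ($c{\left(F \right)} = - \frac{3}{2} + \frac{1}{4 \left(F + F\right)} = - \frac{3}{2} + \frac{1}{4 \cdot 2 F} = - \frac{3}{2} + \frac{\frac{1}{2} \frac{1}{F}}{4} = - \frac{3}{2} + \frac{1}{8 F}$)
$\left(-13 - 18\right) \left(-16 - 25\right) + c{\left(8 \right)} \left(-38\right) = \left(-13 - 18\right) \left(-16 - 25\right) + \frac{1 - 96}{8 \cdot 8} \left(-38\right) = \left(-31\right) \left(-41\right) + \frac{1}{8} \cdot \frac{1}{8} \left(1 - 96\right) \left(-38\right) = 1271 + \frac{1}{8} \cdot \frac{1}{8} \left(-95\right) \left(-38\right) = 1271 - - \frac{1805}{32} = 1271 + \frac{1805}{32} = \frac{42477}{32}$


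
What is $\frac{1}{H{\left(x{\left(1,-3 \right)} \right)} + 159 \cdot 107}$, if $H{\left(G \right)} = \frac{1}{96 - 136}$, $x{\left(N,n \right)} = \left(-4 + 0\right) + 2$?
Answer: $\frac{40}{680519} \approx 5.8779 \cdot 10^{-5}$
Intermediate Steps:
$x{\left(N,n \right)} = -2$ ($x{\left(N,n \right)} = -4 + 2 = -2$)
$H{\left(G \right)} = - \frac{1}{40}$ ($H{\left(G \right)} = \frac{1}{-40} = - \frac{1}{40}$)
$\frac{1}{H{\left(x{\left(1,-3 \right)} \right)} + 159 \cdot 107} = \frac{1}{- \frac{1}{40} + 159 \cdot 107} = \frac{1}{- \frac{1}{40} + 17013} = \frac{1}{\frac{680519}{40}} = \frac{40}{680519}$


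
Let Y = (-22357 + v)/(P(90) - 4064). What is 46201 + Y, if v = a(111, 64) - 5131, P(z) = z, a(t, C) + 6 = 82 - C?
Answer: 91815125/1987 ≈ 46208.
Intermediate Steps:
a(t, C) = 76 - C (a(t, C) = -6 + (82 - C) = 76 - C)
v = -5119 (v = (76 - 1*64) - 5131 = (76 - 64) - 5131 = 12 - 5131 = -5119)
Y = 13738/1987 (Y = (-22357 - 5119)/(90 - 4064) = -27476/(-3974) = -27476*(-1/3974) = 13738/1987 ≈ 6.9139)
46201 + Y = 46201 + 13738/1987 = 91815125/1987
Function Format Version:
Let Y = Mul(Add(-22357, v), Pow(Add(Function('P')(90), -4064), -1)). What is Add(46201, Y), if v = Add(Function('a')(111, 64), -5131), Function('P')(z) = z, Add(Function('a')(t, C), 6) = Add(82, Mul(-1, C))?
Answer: Rational(91815125, 1987) ≈ 46208.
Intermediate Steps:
Function('a')(t, C) = Add(76, Mul(-1, C)) (Function('a')(t, C) = Add(-6, Add(82, Mul(-1, C))) = Add(76, Mul(-1, C)))
v = -5119 (v = Add(Add(76, Mul(-1, 64)), -5131) = Add(Add(76, -64), -5131) = Add(12, -5131) = -5119)
Y = Rational(13738, 1987) (Y = Mul(Add(-22357, -5119), Pow(Add(90, -4064), -1)) = Mul(-27476, Pow(-3974, -1)) = Mul(-27476, Rational(-1, 3974)) = Rational(13738, 1987) ≈ 6.9139)
Add(46201, Y) = Add(46201, Rational(13738, 1987)) = Rational(91815125, 1987)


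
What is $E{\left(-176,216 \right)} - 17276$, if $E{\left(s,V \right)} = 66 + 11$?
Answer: $-17199$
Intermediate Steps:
$E{\left(s,V \right)} = 77$
$E{\left(-176,216 \right)} - 17276 = 77 - 17276 = -17199$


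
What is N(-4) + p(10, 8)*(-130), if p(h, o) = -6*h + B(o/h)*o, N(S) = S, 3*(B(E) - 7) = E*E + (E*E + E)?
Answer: -3076/15 ≈ -205.07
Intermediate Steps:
B(E) = 7 + E/3 + 2*E²/3 (B(E) = 7 + (E*E + (E*E + E))/3 = 7 + (E² + (E² + E))/3 = 7 + (E² + (E + E²))/3 = 7 + (E + 2*E²)/3 = 7 + (E/3 + 2*E²/3) = 7 + E/3 + 2*E²/3)
p(h, o) = -6*h + o*(7 + o/(3*h) + 2*o²/(3*h²)) (p(h, o) = -6*h + (7 + (o/h)/3 + 2*(o/h)²/3)*o = -6*h + (7 + o/(3*h) + 2*(o²/h²)/3)*o = -6*h + (7 + o/(3*h) + 2*o²/(3*h²))*o = -6*h + o*(7 + o/(3*h) + 2*o²/(3*h²)))
N(-4) + p(10, 8)*(-130) = -4 + (-6*10 + 7*8 + (⅓)*8²/10 + (⅔)*8³/10²)*(-130) = -4 + (-60 + 56 + (⅓)*(⅒)*64 + (⅔)*(1/100)*512)*(-130) = -4 + (-60 + 56 + 32/15 + 256/75)*(-130) = -4 + (116/75)*(-130) = -4 - 3016/15 = -3076/15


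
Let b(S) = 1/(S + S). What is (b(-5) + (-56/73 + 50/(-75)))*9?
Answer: -10077/730 ≈ -13.804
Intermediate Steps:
b(S) = 1/(2*S)
(b(-5) + (-56/73 + 50/(-75)))*9 = ((½)/(-5) + (-56/73 + 50/(-75)))*9 = ((½)*(-⅕) + (-56*1/73 + 50*(-1/75)))*9 = (-⅒ + (-56/73 - ⅔))*9 = (-⅒ - 314/219)*9 = -3359/2190*9 = -10077/730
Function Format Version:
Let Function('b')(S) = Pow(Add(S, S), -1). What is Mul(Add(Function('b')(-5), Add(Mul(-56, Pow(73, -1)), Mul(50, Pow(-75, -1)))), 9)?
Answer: Rational(-10077, 730) ≈ -13.804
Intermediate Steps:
Function('b')(S) = Mul(Rational(1, 2), Pow(S, -1)) (Function('b')(S) = Pow(Mul(2, S), -1) = Mul(Rational(1, 2), Pow(S, -1)))
Mul(Add(Function('b')(-5), Add(Mul(-56, Pow(73, -1)), Mul(50, Pow(-75, -1)))), 9) = Mul(Add(Mul(Rational(1, 2), Pow(-5, -1)), Add(Mul(-56, Pow(73, -1)), Mul(50, Pow(-75, -1)))), 9) = Mul(Add(Mul(Rational(1, 2), Rational(-1, 5)), Add(Mul(-56, Rational(1, 73)), Mul(50, Rational(-1, 75)))), 9) = Mul(Add(Rational(-1, 10), Add(Rational(-56, 73), Rational(-2, 3))), 9) = Mul(Add(Rational(-1, 10), Rational(-314, 219)), 9) = Mul(Rational(-3359, 2190), 9) = Rational(-10077, 730)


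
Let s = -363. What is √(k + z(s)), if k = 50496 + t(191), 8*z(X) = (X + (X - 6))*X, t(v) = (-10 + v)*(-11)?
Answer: √326878/2 ≈ 285.87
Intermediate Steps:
t(v) = 110 - 11*v
z(X) = X*(-6 + 2*X)/8 (z(X) = ((X + (X - 6))*X)/8 = ((X + (-6 + X))*X)/8 = ((-6 + 2*X)*X)/8 = (X*(-6 + 2*X))/8 = X*(-6 + 2*X)/8)
k = 48505 (k = 50496 + (110 - 11*191) = 50496 + (110 - 2101) = 50496 - 1991 = 48505)
√(k + z(s)) = √(48505 + (¼)*(-363)*(-3 - 363)) = √(48505 + (¼)*(-363)*(-366)) = √(48505 + 66429/2) = √(163439/2) = √326878/2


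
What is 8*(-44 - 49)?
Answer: -744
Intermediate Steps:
8*(-44 - 49) = 8*(-93) = -744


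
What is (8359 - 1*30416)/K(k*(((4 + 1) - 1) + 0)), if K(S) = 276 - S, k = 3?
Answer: -22057/264 ≈ -83.549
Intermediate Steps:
(8359 - 1*30416)/K(k*(((4 + 1) - 1) + 0)) = (8359 - 1*30416)/(276 - 3*(((4 + 1) - 1) + 0)) = (8359 - 30416)/(276 - 3*((5 - 1) + 0)) = -22057/(276 - 3*(4 + 0)) = -22057/(276 - 3*4) = -22057/(276 - 1*12) = -22057/(276 - 12) = -22057/264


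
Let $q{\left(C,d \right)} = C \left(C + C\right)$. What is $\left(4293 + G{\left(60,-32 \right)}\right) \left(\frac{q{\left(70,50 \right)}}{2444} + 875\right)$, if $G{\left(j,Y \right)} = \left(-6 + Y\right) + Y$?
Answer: $\frac{2268067725}{611} \approx 3.7121 \cdot 10^{6}$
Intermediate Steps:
$q{\left(C,d \right)} = 2 C^{2}$ ($q{\left(C,d \right)} = C 2 C = 2 C^{2}$)
$G{\left(j,Y \right)} = -6 + 2 Y$
$\left(4293 + G{\left(60,-32 \right)}\right) \left(\frac{q{\left(70,50 \right)}}{2444} + 875\right) = \left(4293 + \left(-6 + 2 \left(-32\right)\right)\right) \left(\frac{2 \cdot 70^{2}}{2444} + 875\right) = \left(4293 - 70\right) \left(2 \cdot 4900 \cdot \frac{1}{2444} + 875\right) = \left(4293 - 70\right) \left(9800 \cdot \frac{1}{2444} + 875\right) = 4223 \left(\frac{2450}{611} + 875\right) = 4223 \cdot \frac{537075}{611} = \frac{2268067725}{611}$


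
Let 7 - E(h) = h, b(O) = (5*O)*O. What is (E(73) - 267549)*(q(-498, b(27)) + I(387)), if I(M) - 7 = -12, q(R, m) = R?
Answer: 134610345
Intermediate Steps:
b(O) = 5*O²
E(h) = 7 - h
I(M) = -5 (I(M) = 7 - 12 = -5)
(E(73) - 267549)*(q(-498, b(27)) + I(387)) = ((7 - 1*73) - 267549)*(-498 - 5) = ((7 - 73) - 267549)*(-503) = (-66 - 267549)*(-503) = -267615*(-503) = 134610345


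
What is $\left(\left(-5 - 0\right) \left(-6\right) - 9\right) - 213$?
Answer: $-192$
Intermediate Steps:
$\left(\left(-5 - 0\right) \left(-6\right) - 9\right) - 213 = \left(\left(-5 + 0\right) \left(-6\right) - 9\right) - 213 = \left(\left(-5\right) \left(-6\right) - 9\right) - 213 = \left(30 - 9\right) - 213 = 21 - 213 = -192$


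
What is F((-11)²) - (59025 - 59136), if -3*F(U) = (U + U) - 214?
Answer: 305/3 ≈ 101.67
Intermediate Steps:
F(U) = 214/3 - 2*U/3 (F(U) = -((U + U) - 214)/3 = -(2*U - 214)/3 = -(-214 + 2*U)/3 = 214/3 - 2*U/3)
F((-11)²) - (59025 - 59136) = (214/3 - ⅔*(-11)²) - (59025 - 59136) = (214/3 - ⅔*121) - 1*(-111) = (214/3 - 242/3) + 111 = -28/3 + 111 = 305/3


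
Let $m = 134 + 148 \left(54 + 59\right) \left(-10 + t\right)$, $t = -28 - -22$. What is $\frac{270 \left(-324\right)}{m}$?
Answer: $\frac{2916}{8915} \approx 0.32709$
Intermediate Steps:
$t = -6$ ($t = -28 + 22 = -6$)
$m = -267450$ ($m = 134 + 148 \left(54 + 59\right) \left(-10 - 6\right) = 134 + 148 \cdot 113 \left(-16\right) = 134 + 148 \left(-1808\right) = 134 - 267584 = -267450$)
$\frac{270 \left(-324\right)}{m} = \frac{270 \left(-324\right)}{-267450} = \left(-87480\right) \left(- \frac{1}{267450}\right) = \frac{2916}{8915}$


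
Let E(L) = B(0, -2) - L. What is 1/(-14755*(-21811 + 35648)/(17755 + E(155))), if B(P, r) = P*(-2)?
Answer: -3520/40832987 ≈ -8.6205e-5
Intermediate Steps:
B(P, r) = -2*P
E(L) = -L (E(L) = -2*0 - L = 0 - L = -L)
1/(-14755*(-21811 + 35648)/(17755 + E(155))) = 1/(-14755*(-21811 + 35648)/(17755 - 1*155)) = 1/(-14755*13837/(17755 - 155)) = 1/(-14755/(17600*(1/13837))) = 1/(-14755/17600/13837) = 1/(-14755*13837/17600) = 1/(-40832987/3520) = -3520/40832987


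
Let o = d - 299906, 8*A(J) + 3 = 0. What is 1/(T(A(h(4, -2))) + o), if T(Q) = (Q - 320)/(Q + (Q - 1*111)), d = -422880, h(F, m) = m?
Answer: -894/646168121 ≈ -1.3835e-6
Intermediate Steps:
A(J) = -3/8 (A(J) = -3/8 + (⅛)*0 = -3/8 + 0 = -3/8)
T(Q) = (-320 + Q)/(-111 + 2*Q) (T(Q) = (-320 + Q)/(Q + (Q - 111)) = (-320 + Q)/(Q + (-111 + Q)) = (-320 + Q)/(-111 + 2*Q))
o = -722786 (o = -422880 - 299906 = -722786)
1/(T(A(h(4, -2))) + o) = 1/((-320 - 3/8)/(-111 + 2*(-3/8)) - 722786) = 1/(-2563/8/(-111 - ¾) - 722786) = 1/(-2563/8/(-447/4) - 722786) = 1/(-4/447*(-2563/8) - 722786) = 1/(2563/894 - 722786) = 1/(-646168121/894) = -894/646168121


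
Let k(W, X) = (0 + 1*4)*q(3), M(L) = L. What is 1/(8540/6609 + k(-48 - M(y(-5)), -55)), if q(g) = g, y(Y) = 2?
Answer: 6609/87848 ≈ 0.075232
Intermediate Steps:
k(W, X) = 12 (k(W, X) = (0 + 1*4)*3 = (0 + 4)*3 = 4*3 = 12)
1/(8540/6609 + k(-48 - M(y(-5)), -55)) = 1/(8540/6609 + 12) = 1/(87848/6609) = 6609/87848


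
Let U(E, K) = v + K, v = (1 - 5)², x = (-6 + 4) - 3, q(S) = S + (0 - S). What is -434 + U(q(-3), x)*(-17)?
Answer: -621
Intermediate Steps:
q(S) = 0 (q(S) = S - S = 0)
x = -5 (x = -2 - 3 = -5)
v = 16 (v = (-4)² = 16)
U(E, K) = 16 + K
-434 + U(q(-3), x)*(-17) = -434 + (16 - 5)*(-17) = -434 + 11*(-17) = -434 - 187 = -621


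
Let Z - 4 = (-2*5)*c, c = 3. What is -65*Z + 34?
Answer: 1724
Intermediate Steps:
Z = -26 (Z = 4 - 2*5*3 = 4 - 10*3 = 4 - 30 = -26)
-65*Z + 34 = -65*(-26) + 34 = 1690 + 34 = 1724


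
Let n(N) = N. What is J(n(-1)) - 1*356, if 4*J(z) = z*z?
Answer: -1423/4 ≈ -355.75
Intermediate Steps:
J(z) = z**2/4 (J(z) = (z*z)/4 = z**2/4)
J(n(-1)) - 1*356 = (1/4)*(-1)**2 - 1*356 = (1/4)*1 - 356 = 1/4 - 356 = -1423/4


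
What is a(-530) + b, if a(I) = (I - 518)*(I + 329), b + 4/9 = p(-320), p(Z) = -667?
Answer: 1889825/9 ≈ 2.0998e+5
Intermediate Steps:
b = -6007/9 (b = -4/9 - 667 = -6007/9 ≈ -667.44)
a(I) = (-518 + I)*(329 + I)
a(-530) + b = (-170422 + (-530)² - 189*(-530)) - 6007/9 = (-170422 + 280900 + 100170) - 6007/9 = 210648 - 6007/9 = 1889825/9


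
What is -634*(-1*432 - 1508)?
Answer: 1229960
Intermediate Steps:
-634*(-1*432 - 1508) = -634*(-432 - 1508) = -634*(-1940) = 1229960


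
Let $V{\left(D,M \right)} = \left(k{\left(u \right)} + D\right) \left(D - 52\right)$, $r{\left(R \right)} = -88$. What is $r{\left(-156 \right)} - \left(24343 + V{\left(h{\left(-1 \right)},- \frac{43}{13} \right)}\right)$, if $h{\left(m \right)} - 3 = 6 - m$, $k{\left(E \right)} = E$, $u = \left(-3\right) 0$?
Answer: $-24011$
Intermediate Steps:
$u = 0$
$h{\left(m \right)} = 9 - m$ ($h{\left(m \right)} = 3 - \left(-6 + m\right) = 9 - m$)
$V{\left(D,M \right)} = D \left(-52 + D\right)$ ($V{\left(D,M \right)} = \left(0 + D\right) \left(D - 52\right) = D \left(-52 + D\right)$)
$r{\left(-156 \right)} - \left(24343 + V{\left(h{\left(-1 \right)},- \frac{43}{13} \right)}\right) = -88 - \left(24343 + \left(9 - -1\right) \left(-52 + \left(9 - -1\right)\right)\right) = -88 - \left(24343 + \left(9 + 1\right) \left(-52 + \left(9 + 1\right)\right)\right) = -88 - \left(24343 + 10 \left(-52 + 10\right)\right) = -88 - \left(24343 + 10 \left(-42\right)\right) = -88 - 23923 = -24011$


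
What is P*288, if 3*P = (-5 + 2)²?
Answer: 864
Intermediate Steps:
P = 3 (P = (-5 + 2)²/3 = (⅓)*(-3)² = (⅓)*9 = 3)
P*288 = 3*288 = 864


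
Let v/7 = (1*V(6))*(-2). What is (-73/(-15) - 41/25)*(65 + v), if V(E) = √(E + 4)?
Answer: 3146/15 - 3388*√10/75 ≈ 66.883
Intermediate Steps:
V(E) = √(4 + E)
v = -14*√10 (v = 7*((1*√(4 + 6))*(-2)) = 7*((1*√10)*(-2)) = 7*(√10*(-2)) = 7*(-2*√10) = -14*√10 ≈ -44.272)
(-73/(-15) - 41/25)*(65 + v) = (-73/(-15) - 41/25)*(65 - 14*√10) = (-73*(-1/15) - 41*1/25)*(65 - 14*√10) = (73/15 - 41/25)*(65 - 14*√10) = 242*(65 - 14*√10)/75 = 3146/15 - 3388*√10/75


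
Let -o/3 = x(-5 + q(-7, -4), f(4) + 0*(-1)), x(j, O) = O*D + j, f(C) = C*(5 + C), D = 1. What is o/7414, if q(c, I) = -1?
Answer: -45/3707 ≈ -0.012139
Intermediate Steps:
x(j, O) = O + j (x(j, O) = O*1 + j = O + j)
o = -90 (o = -3*((4*(5 + 4) + 0*(-1)) + (-5 - 1)) = -3*((4*9 + 0) - 6) = -3*((36 + 0) - 6) = -3*(36 - 6) = -3*30 = -90)
o/7414 = -90/7414 = -90*1/7414 = -45/3707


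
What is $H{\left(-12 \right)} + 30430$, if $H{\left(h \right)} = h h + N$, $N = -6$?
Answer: $30568$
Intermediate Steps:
$H{\left(h \right)} = -6 + h^{2}$ ($H{\left(h \right)} = h h - 6 = h^{2} - 6 = -6 + h^{2}$)
$H{\left(-12 \right)} + 30430 = \left(-6 + \left(-12\right)^{2}\right) + 30430 = \left(-6 + 144\right) + 30430 = 138 + 30430 = 30568$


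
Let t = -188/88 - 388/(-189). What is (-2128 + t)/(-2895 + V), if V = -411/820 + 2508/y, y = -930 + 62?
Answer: 112465337410/153174669219 ≈ 0.73423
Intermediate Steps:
y = -868
t = -347/4158 (t = -188*1/88 - 388*(-1/189) = -47/22 + 388/189 = -347/4158 ≈ -0.083454)
V = -603327/177940 (V = -411/820 + 2508/(-868) = -411*1/820 + 2508*(-1/868) = -411/820 - 627/217 = -603327/177940 ≈ -3.3906)
(-2128 + t)/(-2895 + V) = (-2128 - 347/4158)/(-2895 - 603327/177940) = -8848571/(4158*(-515739627/177940)) = -8848571/4158*(-177940/515739627) = 112465337410/153174669219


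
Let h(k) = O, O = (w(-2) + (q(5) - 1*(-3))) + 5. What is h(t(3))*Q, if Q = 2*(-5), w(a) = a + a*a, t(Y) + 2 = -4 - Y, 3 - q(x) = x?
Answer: -80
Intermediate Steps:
q(x) = 3 - x
t(Y) = -6 - Y (t(Y) = -2 + (-4 - Y) = -6 - Y)
w(a) = a + a**2
Q = -10
O = 8 (O = (-2*(1 - 2) + ((3 - 1*5) - 1*(-3))) + 5 = (-2*(-1) + ((3 - 5) + 3)) + 5 = (2 + (-2 + 3)) + 5 = (2 + 1) + 5 = 3 + 5 = 8)
h(k) = 8
h(t(3))*Q = 8*(-10) = -80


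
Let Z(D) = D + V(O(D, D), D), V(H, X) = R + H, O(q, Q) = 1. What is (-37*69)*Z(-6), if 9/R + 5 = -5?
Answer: 150627/10 ≈ 15063.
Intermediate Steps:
R = -9/10 (R = 9/(-5 - 5) = 9/(-10) = 9*(-⅒) = -9/10 ≈ -0.90000)
V(H, X) = -9/10 + H
Z(D) = ⅒ + D (Z(D) = D + (-9/10 + 1) = D + ⅒ = ⅒ + D)
(-37*69)*Z(-6) = (-37*69)*(⅒ - 6) = -2553*(-59/10) = 150627/10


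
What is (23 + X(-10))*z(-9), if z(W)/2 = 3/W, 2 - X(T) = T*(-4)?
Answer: 10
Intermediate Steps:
X(T) = 2 + 4*T (X(T) = 2 - T*(-4) = 2 - (-4)*T = 2 + 4*T)
z(W) = 6/W (z(W) = 2*(3/W) = 6/W)
(23 + X(-10))*z(-9) = (23 + (2 + 4*(-10)))*(6/(-9)) = (23 + (2 - 40))*(6*(-⅑)) = (23 - 38)*(-⅔) = -15*(-⅔) = 10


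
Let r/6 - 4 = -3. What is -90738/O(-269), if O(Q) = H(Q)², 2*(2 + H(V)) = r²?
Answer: -45369/128 ≈ -354.45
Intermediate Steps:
r = 6 (r = 24 + 6*(-3) = 24 - 18 = 6)
H(V) = 16 (H(V) = -2 + (½)*6² = -2 + (½)*36 = -2 + 18 = 16)
O(Q) = 256 (O(Q) = 16² = 256)
-90738/O(-269) = -90738/256 = -90738*1/256 = -45369/128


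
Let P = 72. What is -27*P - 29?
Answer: -1973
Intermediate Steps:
-27*P - 29 = -27*72 - 29 = -1944 - 29 = -1973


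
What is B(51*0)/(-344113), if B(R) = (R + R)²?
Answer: 0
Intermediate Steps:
B(R) = 4*R² (B(R) = (2*R)² = 4*R²)
B(51*0)/(-344113) = (4*(51*0)²)/(-344113) = (4*0²)*(-1/344113) = (4*0)*(-1/344113) = 0*(-1/344113) = 0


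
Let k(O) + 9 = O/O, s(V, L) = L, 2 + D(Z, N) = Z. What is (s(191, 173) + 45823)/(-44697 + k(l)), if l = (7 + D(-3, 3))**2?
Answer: -45996/44705 ≈ -1.0289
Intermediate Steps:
D(Z, N) = -2 + Z
l = 4 (l = (7 + (-2 - 3))**2 = (7 - 5)**2 = 2**2 = 4)
k(O) = -8 (k(O) = -9 + O/O = -9 + 1 = -8)
(s(191, 173) + 45823)/(-44697 + k(l)) = (173 + 45823)/(-44697 - 8) = 45996/(-44705) = 45996*(-1/44705) = -45996/44705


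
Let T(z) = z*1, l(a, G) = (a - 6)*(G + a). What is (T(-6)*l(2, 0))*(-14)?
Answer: -672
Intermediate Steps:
l(a, G) = (-6 + a)*(G + a)
T(z) = z
(T(-6)*l(2, 0))*(-14) = -6*(2² - 6*0 - 6*2 + 0*2)*(-14) = -6*(4 + 0 - 12 + 0)*(-14) = -6*(-8)*(-14) = 48*(-14) = -672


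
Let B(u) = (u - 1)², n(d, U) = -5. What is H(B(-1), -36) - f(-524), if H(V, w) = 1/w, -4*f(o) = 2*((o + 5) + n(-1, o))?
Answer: -9433/36 ≈ -262.03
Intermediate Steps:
B(u) = (-1 + u)²
f(o) = -o/2 (f(o) = -((o + 5) - 5)/2 = -((5 + o) - 5)/2 = -o/2)
H(B(-1), -36) - f(-524) = 1/(-36) - (-1)*(-524)/2 = -1/36 - 1*262 = -1/36 - 262 = -9433/36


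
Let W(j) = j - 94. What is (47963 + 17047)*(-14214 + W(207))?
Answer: -916706010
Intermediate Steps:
W(j) = -94 + j
(47963 + 17047)*(-14214 + W(207)) = (47963 + 17047)*(-14214 + (-94 + 207)) = 65010*(-14214 + 113) = 65010*(-14101) = -916706010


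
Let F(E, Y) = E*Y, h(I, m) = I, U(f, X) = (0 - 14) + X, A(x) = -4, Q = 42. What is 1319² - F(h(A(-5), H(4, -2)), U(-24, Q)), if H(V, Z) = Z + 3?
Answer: 1739873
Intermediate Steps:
H(V, Z) = 3 + Z
U(f, X) = -14 + X
1319² - F(h(A(-5), H(4, -2)), U(-24, Q)) = 1319² - (-4)*(-14 + 42) = 1739761 - (-4)*28 = 1739761 - 1*(-112) = 1739761 + 112 = 1739873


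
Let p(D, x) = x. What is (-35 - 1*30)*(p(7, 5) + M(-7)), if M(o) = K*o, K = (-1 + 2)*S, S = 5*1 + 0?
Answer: 1950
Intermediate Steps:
S = 5 (S = 5 + 0 = 5)
K = 5 (K = (-1 + 2)*5 = 1*5 = 5)
M(o) = 5*o
(-35 - 1*30)*(p(7, 5) + M(-7)) = (-35 - 1*30)*(5 + 5*(-7)) = (-35 - 30)*(5 - 35) = -65*(-30) = 1950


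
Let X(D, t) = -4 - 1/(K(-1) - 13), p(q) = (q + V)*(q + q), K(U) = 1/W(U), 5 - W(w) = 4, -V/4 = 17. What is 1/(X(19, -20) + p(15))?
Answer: -12/19127 ≈ -0.00062739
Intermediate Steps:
V = -68 (V = -4*17 = -68)
W(w) = 1 (W(w) = 5 - 1*4 = 5 - 4 = 1)
K(U) = 1 (K(U) = 1/1 = 1)
p(q) = 2*q*(-68 + q) (p(q) = (q - 68)*(q + q) = (-68 + q)*(2*q) = 2*q*(-68 + q))
X(D, t) = -47/12 (X(D, t) = -4 - 1/(1 - 13) = -4 - 1/(-12) = -4 - 1*(-1/12) = -4 + 1/12 = -47/12)
1/(X(19, -20) + p(15)) = 1/(-47/12 + 2*15*(-68 + 15)) = 1/(-47/12 + 2*15*(-53)) = 1/(-47/12 - 1590) = 1/(-19127/12) = -12/19127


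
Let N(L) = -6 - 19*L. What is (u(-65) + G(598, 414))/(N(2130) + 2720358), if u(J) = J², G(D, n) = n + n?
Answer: 5053/2679882 ≈ 0.0018855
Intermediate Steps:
G(D, n) = 2*n
(u(-65) + G(598, 414))/(N(2130) + 2720358) = ((-65)² + 2*414)/((-6 - 19*2130) + 2720358) = (4225 + 828)/((-6 - 40470) + 2720358) = 5053/(-40476 + 2720358) = 5053/2679882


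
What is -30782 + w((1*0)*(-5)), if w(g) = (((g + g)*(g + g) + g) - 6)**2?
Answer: -30746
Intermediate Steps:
w(g) = (-6 + g + 4*g**2)**2 (w(g) = (((2*g)*(2*g) + g) - 6)**2 = ((4*g**2 + g) - 6)**2 = ((g + 4*g**2) - 6)**2 = (-6 + g + 4*g**2)**2)
-30782 + w((1*0)*(-5)) = -30782 + (-6 + (1*0)*(-5) + 4*((1*0)*(-5))**2)**2 = -30782 + (-6 + 0*(-5) + 4*(0*(-5))**2)**2 = -30782 + (-6 + 0 + 4*0**2)**2 = -30782 + (-6 + 0 + 4*0)**2 = -30782 + (-6 + 0 + 0)**2 = -30782 + (-6)**2 = -30782 + 36 = -30746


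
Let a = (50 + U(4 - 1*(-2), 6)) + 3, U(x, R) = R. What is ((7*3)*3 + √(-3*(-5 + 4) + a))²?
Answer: (63 + √62)² ≈ 5023.1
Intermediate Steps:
a = 59 (a = (50 + 6) + 3 = 56 + 3 = 59)
((7*3)*3 + √(-3*(-5 + 4) + a))² = ((7*3)*3 + √(-3*(-5 + 4) + 59))² = (21*3 + √(-3*(-1) + 59))² = (63 + √(3 + 59))² = (63 + √62)²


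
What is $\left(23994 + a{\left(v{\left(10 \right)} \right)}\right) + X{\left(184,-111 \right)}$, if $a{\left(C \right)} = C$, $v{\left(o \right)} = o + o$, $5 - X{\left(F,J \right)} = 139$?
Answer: $23880$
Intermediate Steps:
$X{\left(F,J \right)} = -134$ ($X{\left(F,J \right)} = 5 - 139 = -134$)
$v{\left(o \right)} = 2 o$
$\left(23994 + a{\left(v{\left(10 \right)} \right)}\right) + X{\left(184,-111 \right)} = \left(23994 + 2 \cdot 10\right) - 134 = \left(23994 + 20\right) - 134 = 24014 - 134 = 23880$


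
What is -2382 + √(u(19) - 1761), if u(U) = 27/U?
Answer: -2382 + 2*I*√158802/19 ≈ -2382.0 + 41.947*I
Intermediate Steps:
-2382 + √(u(19) - 1761) = -2382 + √(27/19 - 1761) = -2382 + √(-33432/19) = -2382 + 2*I*√158802/19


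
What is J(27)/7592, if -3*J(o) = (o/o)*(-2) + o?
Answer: -25/22776 ≈ -0.0010976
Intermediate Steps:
J(o) = ⅔ - o/3 (J(o) = -((o/o)*(-2) + o)/3 = -(1*(-2) + o)/3 = -(-2 + o)/3 = ⅔ - o/3)
J(27)/7592 = (⅔ - ⅓*27)/7592 = (⅔ - 9)*(1/7592) = -25/3*1/7592 = -25/22776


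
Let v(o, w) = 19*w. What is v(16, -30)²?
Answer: 324900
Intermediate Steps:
v(16, -30)² = (19*(-30))² = (-570)² = 324900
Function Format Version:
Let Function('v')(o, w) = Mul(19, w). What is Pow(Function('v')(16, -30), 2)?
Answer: 324900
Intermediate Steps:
Pow(Function('v')(16, -30), 2) = Pow(Mul(19, -30), 2) = Pow(-570, 2) = 324900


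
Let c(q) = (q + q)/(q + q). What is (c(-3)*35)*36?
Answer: 1260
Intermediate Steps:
c(q) = 1 (c(q) = (2*q)/((2*q)) = (2*q)*(1/(2*q)) = 1)
(c(-3)*35)*36 = (1*35)*36 = 35*36 = 1260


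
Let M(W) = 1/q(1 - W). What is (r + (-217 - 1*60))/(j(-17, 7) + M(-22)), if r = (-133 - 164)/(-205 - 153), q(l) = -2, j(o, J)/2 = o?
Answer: 98869/12351 ≈ 8.0049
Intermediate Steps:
j(o, J) = 2*o
r = 297/358 (r = -297/(-358) = -297*(-1/358) = 297/358 ≈ 0.82961)
M(W) = -½ (M(W) = 1/(-2) = -½)
(r + (-217 - 1*60))/(j(-17, 7) + M(-22)) = (297/358 + (-217 - 1*60))/(2*(-17) - ½) = (297/358 + (-217 - 60))/(-34 - ½) = (297/358 - 277)/(-69/2) = -98869/358*(-2/69) = 98869/12351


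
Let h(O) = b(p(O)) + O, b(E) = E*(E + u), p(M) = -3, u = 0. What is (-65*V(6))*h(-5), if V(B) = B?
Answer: -1560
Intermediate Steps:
b(E) = E² (b(E) = E*(E + 0) = E*E = E²)
h(O) = 9 + O (h(O) = (-3)² + O = 9 + O)
(-65*V(6))*h(-5) = (-65*6)*(9 - 5) = -390*4 = -1560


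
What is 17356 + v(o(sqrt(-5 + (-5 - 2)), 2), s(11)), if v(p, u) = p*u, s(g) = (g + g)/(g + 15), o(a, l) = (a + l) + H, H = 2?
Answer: 225672/13 + 22*I*sqrt(3)/13 ≈ 17359.0 + 2.9312*I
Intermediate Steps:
o(a, l) = 2 + a + l (o(a, l) = (a + l) + 2 = 2 + a + l)
s(g) = 2*g/(15 + g) (s(g) = (2*g)/(15 + g) = 2*g/(15 + g))
17356 + v(o(sqrt(-5 + (-5 - 2)), 2), s(11)) = 17356 + (2 + sqrt(-5 + (-5 - 2)) + 2)*(2*11/(15 + 11)) = 17356 + (2 + sqrt(-5 - 7) + 2)*(2*11/26) = 17356 + (2 + sqrt(-12) + 2)*(2*11*(1/26)) = 17356 + (2 + 2*I*sqrt(3) + 2)*(11/13) = 17356 + (4 + 2*I*sqrt(3))*(11/13) = 17356 + (44/13 + 22*I*sqrt(3)/13) = 225672/13 + 22*I*sqrt(3)/13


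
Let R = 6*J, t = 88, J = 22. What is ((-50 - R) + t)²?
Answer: 8836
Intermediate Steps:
R = 132 (R = 6*22 = 132)
((-50 - R) + t)² = ((-50 - 1*132) + 88)² = ((-50 - 132) + 88)² = (-182 + 88)² = (-94)² = 8836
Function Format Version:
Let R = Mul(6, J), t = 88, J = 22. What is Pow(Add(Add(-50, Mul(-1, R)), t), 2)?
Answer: 8836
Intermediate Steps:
R = 132 (R = Mul(6, 22) = 132)
Pow(Add(Add(-50, Mul(-1, R)), t), 2) = Pow(Add(Add(-50, Mul(-1, 132)), 88), 2) = Pow(Add(Add(-50, -132), 88), 2) = Pow(Add(-182, 88), 2) = Pow(-94, 2) = 8836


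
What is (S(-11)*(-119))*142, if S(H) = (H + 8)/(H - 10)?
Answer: -2414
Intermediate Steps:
S(H) = (8 + H)/(-10 + H)
(S(-11)*(-119))*142 = (((8 - 11)/(-10 - 11))*(-119))*142 = ((-3/(-21))*(-119))*142 = (-1/21*(-3)*(-119))*142 = ((1/7)*(-119))*142 = -17*142 = -2414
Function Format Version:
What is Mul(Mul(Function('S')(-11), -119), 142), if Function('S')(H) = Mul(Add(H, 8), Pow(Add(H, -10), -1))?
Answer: -2414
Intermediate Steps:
Function('S')(H) = Mul(Pow(Add(-10, H), -1), Add(8, H)) (Function('S')(H) = Mul(Add(8, H), Pow(Add(-10, H), -1)) = Mul(Pow(Add(-10, H), -1), Add(8, H)))
Mul(Mul(Function('S')(-11), -119), 142) = Mul(Mul(Mul(Pow(Add(-10, -11), -1), Add(8, -11)), -119), 142) = Mul(Mul(Mul(Pow(-21, -1), -3), -119), 142) = Mul(Mul(Mul(Rational(-1, 21), -3), -119), 142) = Mul(Mul(Rational(1, 7), -119), 142) = Mul(-17, 142) = -2414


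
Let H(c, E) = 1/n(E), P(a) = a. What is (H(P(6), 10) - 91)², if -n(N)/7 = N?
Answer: 40589641/4900 ≈ 8283.6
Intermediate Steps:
n(N) = -7*N
H(c, E) = -1/(7*E) (H(c, E) = 1/(-7*E) = -1/(7*E))
(H(P(6), 10) - 91)² = (-⅐/10 - 91)² = (-⅐*⅒ - 91)² = (-1/70 - 91)² = (-6371/70)² = 40589641/4900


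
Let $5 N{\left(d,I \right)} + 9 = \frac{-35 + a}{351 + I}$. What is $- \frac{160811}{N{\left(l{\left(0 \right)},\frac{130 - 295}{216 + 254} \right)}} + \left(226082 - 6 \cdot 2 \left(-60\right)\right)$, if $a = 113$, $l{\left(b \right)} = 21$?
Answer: $\frac{4386672909}{13777} \approx 3.1841 \cdot 10^{5}$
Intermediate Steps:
$N{\left(d,I \right)} = - \frac{9}{5} + \frac{78}{5 \left(351 + I\right)}$ ($N{\left(d,I \right)} = - \frac{9}{5} + \frac{\left(-35 + 113\right) \frac{1}{351 + I}}{5} = - \frac{9}{5} + \frac{78 \frac{1}{351 + I}}{5} = - \frac{9}{5} + \frac{78}{5 \left(351 + I\right)}$)
$- \frac{160811}{N{\left(l{\left(0 \right)},\frac{130 - 295}{216 + 254} \right)}} + \left(226082 - 6 \cdot 2 \left(-60\right)\right) = - \frac{160811}{\frac{3}{5} \frac{1}{351 + \frac{130 - 295}{216 + 254}} \left(-1027 - 3 \frac{130 - 295}{216 + 254}\right)} + \left(226082 - 6 \cdot 2 \left(-60\right)\right) = - \frac{160811}{\frac{3}{5} \frac{1}{351 - \frac{165}{470}} \left(-1027 - 3 \left(- \frac{165}{470}\right)\right)} + \left(226082 - 12 \left(-60\right)\right) = - \frac{160811}{\frac{3}{5} \frac{1}{351 - \frac{33}{94}} \left(-1027 - 3 \left(\left(-165\right) \frac{1}{470}\right)\right)} + \left(226082 - -720\right) = - \frac{160811}{\frac{3}{5} \frac{1}{351 - \frac{33}{94}} \left(-1027 - - \frac{99}{94}\right)} + \left(226082 + 720\right) = - \frac{160811}{\frac{3}{5} \frac{1}{\frac{32961}{94}} \left(-1027 + \frac{99}{94}\right)} + 226802 = - \frac{160811}{\frac{3}{5} \cdot \frac{94}{32961} \left(- \frac{96439}{94}\right)} + 226802 = - \frac{160811}{- \frac{96439}{54935}} + 226802 = \left(-160811\right) \left(- \frac{54935}{96439}\right) + 226802 = \frac{1262021755}{13777} + 226802 = \frac{4386672909}{13777}$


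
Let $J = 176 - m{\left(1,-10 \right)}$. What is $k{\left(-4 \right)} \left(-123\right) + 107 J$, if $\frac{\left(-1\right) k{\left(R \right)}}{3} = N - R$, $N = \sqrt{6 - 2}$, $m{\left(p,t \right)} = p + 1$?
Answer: $20832$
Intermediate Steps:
$m{\left(p,t \right)} = 1 + p$
$N = 2$ ($N = \sqrt{4} = 2$)
$k{\left(R \right)} = -6 + 3 R$ ($k{\left(R \right)} = - 3 \left(2 - R\right) = -6 + 3 R$)
$J = 174$ ($J = 176 - \left(1 + 1\right) = 176 - 2 = 174$)
$k{\left(-4 \right)} \left(-123\right) + 107 J = \left(-6 + 3 \left(-4\right)\right) \left(-123\right) + 107 \cdot 174 = \left(-6 - 12\right) \left(-123\right) + 18618 = \left(-18\right) \left(-123\right) + 18618 = 2214 + 18618 = 20832$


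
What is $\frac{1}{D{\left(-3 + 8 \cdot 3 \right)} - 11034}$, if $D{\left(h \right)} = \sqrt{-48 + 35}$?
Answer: $- \frac{11034}{121749169} - \frac{i \sqrt{13}}{121749169} \approx -9.0629 \cdot 10^{-5} - 2.9615 \cdot 10^{-8} i$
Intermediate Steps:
$D{\left(h \right)} = i \sqrt{13}$ ($D{\left(h \right)} = \sqrt{-13} = i \sqrt{13}$)
$\frac{1}{D{\left(-3 + 8 \cdot 3 \right)} - 11034} = \frac{1}{i \sqrt{13} - 11034} = \frac{1}{-11034 + i \sqrt{13}}$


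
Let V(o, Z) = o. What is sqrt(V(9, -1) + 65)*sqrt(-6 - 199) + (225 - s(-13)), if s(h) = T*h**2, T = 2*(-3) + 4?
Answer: 563 + I*sqrt(15170) ≈ 563.0 + 123.17*I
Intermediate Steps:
T = -2 (T = -6 + 4 = -2)
s(h) = -2*h**2
sqrt(V(9, -1) + 65)*sqrt(-6 - 199) + (225 - s(-13)) = sqrt(9 + 65)*sqrt(-6 - 199) + (225 - (-2)*(-13)**2) = sqrt(74)*sqrt(-205) + (225 - (-2)*169) = sqrt(74)*(I*sqrt(205)) + (225 - 1*(-338)) = I*sqrt(15170) + (225 + 338) = I*sqrt(15170) + 563 = 563 + I*sqrt(15170)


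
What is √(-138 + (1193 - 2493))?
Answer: I*√1438 ≈ 37.921*I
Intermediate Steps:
√(-138 + (1193 - 2493)) = √(-138 - 1300) = √(-1438) = I*√1438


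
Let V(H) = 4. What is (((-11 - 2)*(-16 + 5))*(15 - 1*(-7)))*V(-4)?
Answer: 12584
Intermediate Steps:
(((-11 - 2)*(-16 + 5))*(15 - 1*(-7)))*V(-4) = (((-11 - 2)*(-16 + 5))*(15 - 1*(-7)))*4 = ((-13*(-11))*(15 + 7))*4 = (143*22)*4 = 3146*4 = 12584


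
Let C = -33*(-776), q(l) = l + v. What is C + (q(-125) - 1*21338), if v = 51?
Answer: 4196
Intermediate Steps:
q(l) = 51 + l (q(l) = l + 51 = 51 + l)
C = 25608
C + (q(-125) - 1*21338) = 25608 + ((51 - 125) - 1*21338) = 25608 + (-74 - 21338) = 25608 - 21412 = 4196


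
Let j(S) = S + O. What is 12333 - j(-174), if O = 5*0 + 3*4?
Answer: 12495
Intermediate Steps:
O = 12 (O = 0 + 12 = 12)
j(S) = 12 + S (j(S) = S + 12 = 12 + S)
12333 - j(-174) = 12333 - (12 - 174) = 12333 - 1*(-162) = 12333 + 162 = 12495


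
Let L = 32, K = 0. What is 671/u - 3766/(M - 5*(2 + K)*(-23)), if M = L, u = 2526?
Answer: -4668557/330906 ≈ -14.108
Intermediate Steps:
M = 32
671/u - 3766/(M - 5*(2 + K)*(-23)) = 671/2526 - 3766/(32 - 5*(2 + 0)*(-23)) = 671*(1/2526) - 3766/(32 - 5*2*(-23)) = 671/2526 - 3766/(32 - 10*(-23)) = 671/2526 - 3766/(32 + 230) = 671/2526 - 3766/262 = 671/2526 - 3766*1/262 = 671/2526 - 1883/131 = -4668557/330906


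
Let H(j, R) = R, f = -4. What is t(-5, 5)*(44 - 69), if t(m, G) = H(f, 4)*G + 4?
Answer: -600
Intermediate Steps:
t(m, G) = 4 + 4*G (t(m, G) = 4*G + 4 = 4 + 4*G)
t(-5, 5)*(44 - 69) = (4 + 4*5)*(44 - 69) = (4 + 20)*(-25) = 24*(-25) = -600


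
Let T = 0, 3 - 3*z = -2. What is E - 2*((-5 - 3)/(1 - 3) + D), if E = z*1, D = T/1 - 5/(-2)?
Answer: -34/3 ≈ -11.333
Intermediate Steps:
z = 5/3 (z = 1 - ⅓*(-2) = 1 + ⅔ = 5/3 ≈ 1.6667)
D = 5/2 (D = 0/1 - 5/(-2) = 0*1 - 5*(-½) = 0 + 5/2 = 5/2 ≈ 2.5000)
E = 5/3 (E = (5/3)*1 = 5/3 ≈ 1.6667)
E - 2*((-5 - 3)/(1 - 3) + D) = 5/3 - 2*((-5 - 3)/(1 - 3) + 5/2) = 5/3 - 2*(-8/(-2) + 5/2) = 5/3 - 2*(-8*(-½) + 5/2) = 5/3 - 2*(4 + 5/2) = 5/3 - 2*13/2 = 5/3 - 13 = -34/3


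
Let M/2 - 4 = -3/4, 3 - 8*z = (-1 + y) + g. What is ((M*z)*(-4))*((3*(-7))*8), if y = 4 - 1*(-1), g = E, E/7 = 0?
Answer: -546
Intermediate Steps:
E = 0 (E = 7*0 = 0)
g = 0
y = 5 (y = 4 + 1 = 5)
z = -⅛ (z = 3/8 - ((-1 + 5) + 0)/8 = 3/8 - (4 + 0)/8 = 3/8 - ⅛*4 = 3/8 - ½ = -⅛ ≈ -0.12500)
M = 13/2 (M = 8 + 2*(-3/4) = 8 + 2*(-3*¼) = 8 + 2*(-¾) = 8 - 3/2 = 13/2 ≈ 6.5000)
((M*z)*(-4))*((3*(-7))*8) = (((13/2)*(-⅛))*(-4))*((3*(-7))*8) = (-13/16*(-4))*(-21*8) = (13/4)*(-168) = -546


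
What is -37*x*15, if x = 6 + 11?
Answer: -9435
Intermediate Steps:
x = 17
-37*x*15 = -37*17*15 = -629*15 = -9435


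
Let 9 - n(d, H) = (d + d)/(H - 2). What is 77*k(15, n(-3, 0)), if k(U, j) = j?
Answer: 462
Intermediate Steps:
n(d, H) = 9 - 2*d/(-2 + H) (n(d, H) = 9 - (d + d)/(H - 2) = 9 - 2*d/(-2 + H))
77*k(15, n(-3, 0)) = 77*((-18 - 2*(-3) + 9*0)/(-2 + 0)) = 77*((-18 + 6 + 0)/(-2)) = 77*(-½*(-12)) = 77*6 = 462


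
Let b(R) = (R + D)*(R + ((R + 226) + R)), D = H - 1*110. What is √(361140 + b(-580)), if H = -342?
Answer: 18*√5937 ≈ 1386.9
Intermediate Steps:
D = -452 (D = -342 - 1*110 = -342 - 110 = -452)
b(R) = (-452 + R)*(226 + 3*R) (b(R) = (R - 452)*(R + ((R + 226) + R)) = (-452 + R)*(R + ((226 + R) + R)) = (-452 + R)*(R + (226 + 2*R)) = (-452 + R)*(226 + 3*R))
√(361140 + b(-580)) = √(361140 + (-102152 - 1130*(-580) + 3*(-580)²)) = √(361140 + (-102152 + 655400 + 3*336400)) = √(361140 + (-102152 + 655400 + 1009200)) = √(361140 + 1562448) = √1923588 = 18*√5937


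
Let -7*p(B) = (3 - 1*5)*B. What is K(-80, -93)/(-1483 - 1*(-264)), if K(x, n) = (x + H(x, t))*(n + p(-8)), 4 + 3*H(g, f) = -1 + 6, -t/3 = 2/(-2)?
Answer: -6931/1113 ≈ -6.2273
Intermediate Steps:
t = 3 (t = -6/(-2) = -6*(-1)/2 = -3*(-1) = 3)
p(B) = 2*B/7 (p(B) = -(3 - 1*5)*B/7 = -(3 - 5)*B/7 = -(-2)*B/7 = 2*B/7)
H(g, f) = ⅓ (H(g, f) = -4/3 + (-1 + 6)/3 = -4/3 + (⅓)*5 = -4/3 + 5/3 = ⅓)
K(x, n) = (-16/7 + n)*(⅓ + x) (K(x, n) = (x + ⅓)*(n + (2/7)*(-8)) = (⅓ + x)*(n - 16/7) = (⅓ + x)*(-16/7 + n) = (-16/7 + n)*(⅓ + x))
K(-80, -93)/(-1483 - 1*(-264)) = (-16/21 - 16/7*(-80) + (⅓)*(-93) - 93*(-80))/(-1483 - 1*(-264)) = (-16/21 + 1280/7 - 31 + 7440)/(-1483 + 264) = (159413/21)/(-1219) = (159413/21)*(-1/1219) = -6931/1113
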